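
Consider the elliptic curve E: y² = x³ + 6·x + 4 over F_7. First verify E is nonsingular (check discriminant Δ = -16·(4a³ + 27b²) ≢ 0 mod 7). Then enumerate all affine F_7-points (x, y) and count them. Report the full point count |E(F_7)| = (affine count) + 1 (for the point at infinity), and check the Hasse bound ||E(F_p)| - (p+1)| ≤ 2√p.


Affine points = {(0, 2), (0, 5), (1, 2), (1, 5), (3, 0), (4, 1), (4, 6), (6, 2), (6, 5)}; affine count = 9; |E(F_7)| = 10.

Discriminant check: Δ ∝ 4a³ + 27b² = 4·6³ + 27·4² = 4·216 + 27·16 ≡ 1 (mod 7). Nonzero ⇒ E is nonsingular.
For each x ∈ F_7, compute rhs = x³ + 6·x + 4 mod 7, then count y ∈ F_7 with y² ≡ rhs.
  x = 0: rhs = 4, matching y values: 2, 5 (2 points).
  x = 1: rhs = 4, matching y values: 2, 5 (2 points).
  x = 2: rhs = 3, matching y values: none (0 points).
  x = 3: rhs = 0, matching y values: 0 (1 points).
  x = 4: rhs = 1, matching y values: 1, 6 (2 points).
  x = 5: rhs = 5, matching y values: none (0 points).
  x = 6: rhs = 4, matching y values: 2, 5 (2 points).
Total affine count: 9.
Full point count |E(F_7)| = 9 + 1 = 10.
Hasse bound: |10 − (7+1)| = |2| = 2 ≤ 2√7 ≈ 5.2915 ✓.


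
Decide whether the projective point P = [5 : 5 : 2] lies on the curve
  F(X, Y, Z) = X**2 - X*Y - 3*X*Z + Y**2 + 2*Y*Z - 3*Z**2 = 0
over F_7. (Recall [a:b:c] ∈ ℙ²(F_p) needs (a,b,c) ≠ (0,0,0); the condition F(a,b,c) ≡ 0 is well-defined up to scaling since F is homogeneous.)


F(5,5,2) ≡ 3 (mod 7); P is NOT on the curve.

Evaluate F(5, 5, 2) term-by-term (mod 7).
  X**2 ↦ 1·25·1·1 = 25
  -X*Y ↦ -1·5·5·1 = -25
  -3*X*Z ↦ -3·5·1·2 = -30
  Y**2 ↦ 1·1·25·1 = 25
  2*Y*Z ↦ 2·1·5·2 = 20
  -3*Z**2 ↦ -3·1·1·4 = -12
Sum: F(5, 5, 2) = (25) + (-25) + (-30) + (25) + (20) + (-12) = 3.
Reducing mod 7: 3 ≡ 3 (mod 7).
Since F(a, b, c) ≡ 3 ≠ 0 (mod 7), P does NOT lie on the curve.


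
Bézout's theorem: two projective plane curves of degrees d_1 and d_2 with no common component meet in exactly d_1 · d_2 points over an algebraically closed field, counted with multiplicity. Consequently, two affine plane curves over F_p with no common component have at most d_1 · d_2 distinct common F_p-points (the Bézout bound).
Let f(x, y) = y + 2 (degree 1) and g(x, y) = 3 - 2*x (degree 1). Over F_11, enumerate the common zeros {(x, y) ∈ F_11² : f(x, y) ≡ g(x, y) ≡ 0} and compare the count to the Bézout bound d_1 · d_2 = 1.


Common zeros: {(7, 9)}; count = 1; Bézout bound = 1.

deg(f) = 1, deg(g) = 1, so Bézout bound = 1.
Scan x ∈ F_11. For each x, list the y ∈ F_11 with f(x, y) ≡ 0 and those with g(x, y) ≡ 0 (mod 11); the common zeros in that column are the intersection.
  x = 0: f ≡ 0 at y ∈ {9}; g ≡ 0 at y ∈ ∅; common: ∅.
  x = 1: f ≡ 0 at y ∈ {9}; g ≡ 0 at y ∈ ∅; common: ∅.
  x = 2: f ≡ 0 at y ∈ {9}; g ≡ 0 at y ∈ ∅; common: ∅.
  x = 3: f ≡ 0 at y ∈ {9}; g ≡ 0 at y ∈ ∅; common: ∅.
  x = 4: f ≡ 0 at y ∈ {9}; g ≡ 0 at y ∈ ∅; common: ∅.
  x = 5: f ≡ 0 at y ∈ {9}; g ≡ 0 at y ∈ ∅; common: ∅.
  x = 6: f ≡ 0 at y ∈ {9}; g ≡ 0 at y ∈ ∅; common: ∅.
  x = 7: f ≡ 0 at y ∈ {9}; g ≡ 0 at y ∈ {0, 1, 2, 3, 4, 5, 6, 7, 8, 9, 10}; common: {9}.
  x = 8: f ≡ 0 at y ∈ {9}; g ≡ 0 at y ∈ ∅; common: ∅.
  x = 9: f ≡ 0 at y ∈ {9}; g ≡ 0 at y ∈ ∅; common: ∅.
  x = 10: f ≡ 0 at y ∈ {9}; g ≡ 0 at y ∈ ∅; common: ∅.
Collecting: common zeros = {(7, 9)}, so the count is 1.
Comparison with the Bézout bound: 1 ≤ 1 = deg(f)·deg(g), as expected for curves with no common component (the bound is attained).


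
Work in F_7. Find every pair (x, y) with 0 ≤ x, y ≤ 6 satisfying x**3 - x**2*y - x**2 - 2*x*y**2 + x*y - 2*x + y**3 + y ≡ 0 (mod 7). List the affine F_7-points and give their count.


Affine F_7-points: {(0, 0), (1, 2), (2, 0), (3, 2), (4, 6), (5, 6), (6, 0), (6, 2), (6, 3)}; count = 9.

For each of the 49 pairs (x, y) ∈ F_7², evaluate f(x, y) mod 7. Record the zeros.
  x = 0: [0↦0, 1↦2, 2↦3, 3↦2, 4↦5, 5↦4, 6↦5]  zeros at y ∈ {0}
  x = 1: [0↦5, 1↦5, 2↦0, 3↦3, 4↦6, 5↦1, 6↦1]  zeros at y ∈ {2}
  x = 2: [0↦0, 1↦3, 2↦4, 3↦2, 4↦3, 5↦6, 6↦3]  zeros at y ∈ {0}
  x = 3: [0↦5, 1↦2, 2↦0, 3↦5, 4↦2, 5↦4, 6↦3]  zeros at y ∈ {2}
  x = 4: [0↦5, 1↦1, 2↦1, 3↦4, 4↦2, 5↦1, 6↦0]  zeros at y ∈ {6}
  x = 5: [0↦6, 1↦6, 2↦6, 3↦5, 4↦2, 5↦3, 6↦0]  zeros at y ∈ {6}
  x = 6: [0↦0, 1↦2, 2↦0, 3↦0, 4↦1, 5↦2, 6↦2]  zeros at y ∈ {0, 2, 3}
Collecting zeros: affine points = {(0, 0), (1, 2), (2, 0), (3, 2), (4, 6), (5, 6), (6, 0), (6, 2), (6, 3)}.
Total count |C(F_7)_aff| = 9.


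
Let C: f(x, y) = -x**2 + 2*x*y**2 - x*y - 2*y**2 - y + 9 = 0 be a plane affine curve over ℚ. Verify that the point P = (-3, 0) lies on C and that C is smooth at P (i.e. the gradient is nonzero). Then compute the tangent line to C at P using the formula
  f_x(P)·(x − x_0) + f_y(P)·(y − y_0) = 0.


Tangent line at P: 6*x + 2*y + 18 = 0.

Step 1: f(-3, 0) = 0, so P lies on C.
Step 2: partial derivatives
  f_x(x, y) = -2*x + 2*y**2 - y, f_y(x, y) = 4*x*y - x - 4*y - 1.
  f_x(P) = 6, f_y(P) = 2 (gradient nonzero, so P is smooth).
Step 3: tangent line at P: 6·(x − -3) + 2·(y − 0) = 0.
Expanding: 6*x + 2*y + 18 = 0.


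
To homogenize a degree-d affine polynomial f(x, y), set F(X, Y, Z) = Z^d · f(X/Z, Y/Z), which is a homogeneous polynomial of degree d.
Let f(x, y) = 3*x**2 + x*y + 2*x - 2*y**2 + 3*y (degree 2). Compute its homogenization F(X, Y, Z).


F(X, Y, Z) = 3*X**2 + X*Y + 2*X*Z - 2*Y**2 + 3*Y*Z

deg(f) = 2.
Substitute x = X/Z, y = Y/Z into f, then multiply by Z^2.
  monomial 3·x^2·y^0 ↦ 3·X^2·Y^0·Z^0.
  monomial 1·x^1·y^1 ↦ 1·X^1·Y^1·Z^0.
  monomial 2·x^1·y^0 ↦ 2·X^1·Y^0·Z^1.
  monomial -2·x^0·y^2 ↦ -2·X^0·Y^2·Z^0.
  monomial 3·x^0·y^1 ↦ 3·X^0·Y^1·Z^1.
Collecting: F(X, Y, Z) = 3*X**2 + X*Y + 2*X*Z - 2*Y**2 + 3*Y*Z.


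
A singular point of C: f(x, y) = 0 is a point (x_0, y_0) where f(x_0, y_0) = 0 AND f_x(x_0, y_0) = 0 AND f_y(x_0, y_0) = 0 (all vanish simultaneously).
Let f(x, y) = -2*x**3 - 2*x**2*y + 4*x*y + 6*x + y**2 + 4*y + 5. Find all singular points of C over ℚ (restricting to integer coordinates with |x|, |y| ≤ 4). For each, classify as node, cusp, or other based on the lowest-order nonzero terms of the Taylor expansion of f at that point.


Singular points: {(1, -3)}; classification: cusp.

Compute partial derivatives:
  f_x = -6*x**2 - 4*x*y + 4*y + 6.
  f_y = -2*x**2 + 4*x + 2*y + 4.
Scan x_0 ∈ {−4, ..., 4}. For each x_0, f_y(x_0, y) is a polynomial in y; find its integer roots y ∈ {−4, ..., 4}, then test f_x and f at those candidates.
  x = -4: f_y(-4, y) = 2*y - 44; no integer root y with |y| ≤ 4.
  x = -3: f_y(-3, y) = 2*y - 26; no integer root y with |y| ≤ 4.
  x = -2: f_y(-2, y) = 2*y - 12; no integer root y with |y| ≤ 4.
  x = -1: f_y(-1, y) = 2*y - 2; vanishes at y ∈ {1}. (-1, 1): f_x = 8 ≠ 0.
  x = 0: f_y(0, y) = 2*y + 4; vanishes at y ∈ {-2}. (0, -2): f_x = -2 ≠ 0.
  x = 1: f_y(1, y) = 2*y + 6; vanishes at y ∈ {-3}. (1, -3): f_x = 0, f = 0 — SINGULAR.
  x = 2: f_y(2, y) = 2*y + 4; vanishes at y ∈ {-2}. (2, -2): f_x = -10 ≠ 0.
  x = 3: f_y(3, y) = 2*y - 2; vanishes at y ∈ {1}. (3, 1): f_x = -56 ≠ 0.
  x = 4: f_y(4, y) = 2*y - 12; no integer root y with |y| ≤ 4.
Only singular point on the grid: (1, -3).
Classify: substitute x = 1 + u, y = -3 + v and expand: f = -2*u**3 - 2*u**2*v + v**2.
No constant or linear terms (consistent with a singular point). Quadratic part: v**2. Cubic part: -2*u**3 - 2*u**2*v.
The quadratic part v**2 is a perfect square, so there is a single (double) tangent line v = 0, i.e. y = -3. Restricting the cubic part to that line (v = 0) leaves -2*u**3 ≠ 0, so f is not divisible by v and the branch is v² ≈ 2*u**3 to lowest order — this is a cusp.
Classification: cusp.


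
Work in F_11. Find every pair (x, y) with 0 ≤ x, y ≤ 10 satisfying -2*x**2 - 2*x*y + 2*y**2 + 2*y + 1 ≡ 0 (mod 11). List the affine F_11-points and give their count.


Affine F_11-points: {(2, 5), (2, 7), (3, 3), (3, 10), (4, 5), (4, 9), (5, 1), (5, 3), (9, 9), (9, 10)}; count = 10.

For each of the 121 pairs (x, y) ∈ F_11², evaluate f(x, y) mod 11. Record the zeros.
  x = 0: [0↦1, 1↦5, 2↦2, 3↦3, 4↦8, 5↦6, 6↦8, 7↦3, 8↦2, 9↦5, 10↦1]  zeros at y ∈ ∅
  x = 1: [0↦10, 1↦1, 2↦7, 3↦6, 4↦9, 5↦5, 6↦5, 7↦9, 8↦6, 9↦7, 10↦1]  zeros at y ∈ ∅
  x = 2: [0↦4, 1↦4, 2↦8, 3↦5, 4↦6, 5↦0, 6↦9, 7↦0, 8↦6, 9↦5, 10↦8]  zeros at y ∈ {5, 7}
  x = 3: [0↦5, 1↦3, 2↦5, 3↦0, 4↦10, 5↦2, 6↦9, 7↦9, 8↦2, 9↦10, 10↦0]  zeros at y ∈ {3, 10}
  x = 4: [0↦2, 1↦9, 2↦9, 3↦2, 4↦10, 5↦0, 6↦5, 7↦3, 8↦5, 9↦0, 10↦10]  zeros at y ∈ {5, 9}
  x = 5: [0↦6, 1↦0, 2↦9, 3↦0, 4↦6, 5↦5, 6↦8, 7↦4, 8↦4, 9↦8, 10↦5]  zeros at y ∈ {1, 3}
  x = 6: [0↦6, 1↦9, 2↦5, 3↦5, 4↦9, 5↦6, 6↦7, 7↦1, 8↦10, 9↦1, 10↦7]  zeros at y ∈ ∅
  x = 7: [0↦2, 1↦3, 2↦8, 3↦6, 4↦8, 5↦3, 6↦2, 7↦5, 8↦1, 9↦1, 10↦5]  zeros at y ∈ ∅
  x = 8: [0↦5, 1↦4, 2↦7, 3↦3, 4↦3, 5↦7, 6↦4, 7↦5, 8↦10, 9↦8, 10↦10]  zeros at y ∈ ∅
  x = 9: [0↦4, 1↦1, 2↦2, 3↦7, 4↦5, 5↦7, 6↦2, 7↦1, 8↦4, 9↦0, 10↦0]  zeros at y ∈ {9, 10}
  x = 10: [0↦10, 1↦5, 2↦4, 3↦7, 4↦3, 5↦3, 6↦7, 7↦4, 8↦5, 9↦10, 10↦8]  zeros at y ∈ ∅
Collecting zeros: affine points = {(2, 5), (2, 7), (3, 3), (3, 10), (4, 5), (4, 9), (5, 1), (5, 3), (9, 9), (9, 10)}.
Total count |C(F_11)_aff| = 10.


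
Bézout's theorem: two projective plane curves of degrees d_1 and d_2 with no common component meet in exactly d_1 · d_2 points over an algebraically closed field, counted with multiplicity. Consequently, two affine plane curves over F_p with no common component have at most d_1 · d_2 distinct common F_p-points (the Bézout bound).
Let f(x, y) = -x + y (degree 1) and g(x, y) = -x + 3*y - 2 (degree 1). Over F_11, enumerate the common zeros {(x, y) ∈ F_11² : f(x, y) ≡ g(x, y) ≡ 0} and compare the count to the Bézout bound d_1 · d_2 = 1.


Common zeros: {(1, 1)}; count = 1; Bézout bound = 1.

deg(f) = 1, deg(g) = 1, so Bézout bound = 1.
Scan x ∈ F_11. For each x, list the y ∈ F_11 with f(x, y) ≡ 0 and those with g(x, y) ≡ 0 (mod 11); the common zeros in that column are the intersection.
  x = 0: f ≡ 0 at y ∈ {0}; g ≡ 0 at y ∈ {8}; common: ∅.
  x = 1: f ≡ 0 at y ∈ {1}; g ≡ 0 at y ∈ {1}; common: {1}.
  x = 2: f ≡ 0 at y ∈ {2}; g ≡ 0 at y ∈ {5}; common: ∅.
  x = 3: f ≡ 0 at y ∈ {3}; g ≡ 0 at y ∈ {9}; common: ∅.
  x = 4: f ≡ 0 at y ∈ {4}; g ≡ 0 at y ∈ {2}; common: ∅.
  x = 5: f ≡ 0 at y ∈ {5}; g ≡ 0 at y ∈ {6}; common: ∅.
  x = 6: f ≡ 0 at y ∈ {6}; g ≡ 0 at y ∈ {10}; common: ∅.
  x = 7: f ≡ 0 at y ∈ {7}; g ≡ 0 at y ∈ {3}; common: ∅.
  x = 8: f ≡ 0 at y ∈ {8}; g ≡ 0 at y ∈ {7}; common: ∅.
  x = 9: f ≡ 0 at y ∈ {9}; g ≡ 0 at y ∈ {0}; common: ∅.
  x = 10: f ≡ 0 at y ∈ {10}; g ≡ 0 at y ∈ {4}; common: ∅.
Collecting: common zeros = {(1, 1)}, so the count is 1.
Comparison with the Bézout bound: 1 ≤ 1 = deg(f)·deg(g), as expected for curves with no common component (the bound is attained).


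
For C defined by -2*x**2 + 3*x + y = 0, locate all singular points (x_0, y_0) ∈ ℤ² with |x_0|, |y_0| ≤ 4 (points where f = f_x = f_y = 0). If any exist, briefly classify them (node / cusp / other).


No singular points in the scanned grid; C is smooth there.

Compute partial derivatives:
  f_x = 3 - 4*x.
  f_y = 1.
f_y = 1 is a nonzero constant, so f_y never vanishes: no point (x, y) can satisfy f = f_x = f_y = 0. In particular no (x, y) ∈ {−4, ..., 4}² is singular; the curve is smooth.


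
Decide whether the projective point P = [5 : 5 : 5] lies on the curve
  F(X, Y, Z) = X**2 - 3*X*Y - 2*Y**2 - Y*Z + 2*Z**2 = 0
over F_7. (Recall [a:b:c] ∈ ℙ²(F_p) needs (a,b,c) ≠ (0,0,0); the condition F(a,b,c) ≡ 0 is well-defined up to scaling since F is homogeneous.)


F(5,5,5) ≡ 2 (mod 7); P is NOT on the curve.

Evaluate F(5, 5, 5) term-by-term (mod 7).
  X**2 ↦ 1·25·1·1 = 25
  -3*X*Y ↦ -3·5·5·1 = -75
  -2*Y**2 ↦ -2·1·25·1 = -50
  -Y*Z ↦ -1·1·5·5 = -25
  2*Z**2 ↦ 2·1·1·25 = 50
Sum: F(5, 5, 5) = (25) + (-75) + (-50) + (-25) + (50) = -75.
Reducing mod 7: -75 ≡ 2 (mod 7).
Since F(a, b, c) ≡ 2 ≠ 0 (mod 7), P does NOT lie on the curve.


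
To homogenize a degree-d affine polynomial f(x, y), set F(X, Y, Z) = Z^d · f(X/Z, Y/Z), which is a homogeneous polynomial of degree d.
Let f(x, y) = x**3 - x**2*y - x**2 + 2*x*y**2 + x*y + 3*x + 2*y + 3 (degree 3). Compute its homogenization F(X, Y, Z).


F(X, Y, Z) = X**3 - X**2*Y - X**2*Z + 2*X*Y**2 + X*Y*Z + 3*X*Z**2 + 2*Y*Z**2 + 3*Z**3

deg(f) = 3.
Substitute x = X/Z, y = Y/Z into f, then multiply by Z^3.
  monomial 1·x^3·y^0 ↦ 1·X^3·Y^0·Z^0.
  monomial -1·x^2·y^1 ↦ -1·X^2·Y^1·Z^0.
  monomial -1·x^2·y^0 ↦ -1·X^2·Y^0·Z^1.
  monomial 2·x^1·y^2 ↦ 2·X^1·Y^2·Z^0.
  monomial 1·x^1·y^1 ↦ 1·X^1·Y^1·Z^1.
  monomial 3·x^1·y^0 ↦ 3·X^1·Y^0·Z^2.
  monomial 2·x^0·y^1 ↦ 2·X^0·Y^1·Z^2.
  monomial 3·x^0·y^0 ↦ 3·X^0·Y^0·Z^3.
Collecting: F(X, Y, Z) = X**3 - X**2*Y - X**2*Z + 2*X*Y**2 + X*Y*Z + 3*X*Z**2 + 2*Y*Z**2 + 3*Z**3.


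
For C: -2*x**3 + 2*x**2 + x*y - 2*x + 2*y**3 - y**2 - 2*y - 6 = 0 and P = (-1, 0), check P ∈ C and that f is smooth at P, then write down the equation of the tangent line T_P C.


Tangent line at P: -12*x - 3*y - 12 = 0.

Step 1: f(-1, 0) = 0, so P lies on C.
Step 2: partial derivatives
  f_x(x, y) = -6*x**2 + 4*x + y - 2, f_y(x, y) = x + 6*y**2 - 2*y - 2.
  f_x(P) = -12, f_y(P) = -3 (gradient nonzero, so P is smooth).
Step 3: tangent line at P: -12·(x − -1) + -3·(y − 0) = 0.
Expanding: -12*x - 3*y - 12 = 0.


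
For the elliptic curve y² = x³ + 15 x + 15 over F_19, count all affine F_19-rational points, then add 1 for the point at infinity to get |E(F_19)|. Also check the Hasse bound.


Affine points = {(3, 7), (3, 12), (4, 5), (4, 14), (5, 5), (5, 14), (6, 6), (6, 13), (7, 8), (7, 11), (8, 1), (8, 18), (9, 9), (9, 10), (10, 5), (10, 14), (12, 2), (12, 17), (14, 9), (14, 10), (15, 9), (15, 10), (16, 0)}; affine count = 23; |E(F_19)| = 24.

Discriminant check: Δ ∝ 4a³ + 27b² = 4·15³ + 27·15² = 4·3375 + 27·225 ≡ 5 (mod 19). Nonzero ⇒ E is nonsingular.
For each x ∈ F_19, compute rhs = x³ + 15·x + 15 mod 19, then count y ∈ F_19 with y² ≡ rhs.
  x = 0: rhs = 15, matching y values: none (0 points).
  x = 1: rhs = 12, matching y values: none (0 points).
  x = 2: rhs = 15, matching y values: none (0 points).
  x = 3: rhs = 11, matching y values: 7, 12 (2 points).
  x = 4: rhs = 6, matching y values: 5, 14 (2 points).
  x = 5: rhs = 6, matching y values: 5, 14 (2 points).
  x = 6: rhs = 17, matching y values: 6, 13 (2 points).
  x = 7: rhs = 7, matching y values: 8, 11 (2 points).
  x = 8: rhs = 1, matching y values: 1, 18 (2 points).
  x = 9: rhs = 5, matching y values: 9, 10 (2 points).
  x = 10: rhs = 6, matching y values: 5, 14 (2 points).
  x = 11: rhs = 10, matching y values: none (0 points).
  x = 12: rhs = 4, matching y values: 2, 17 (2 points).
  x = 13: rhs = 13, matching y values: none (0 points).
  x = 14: rhs = 5, matching y values: 9, 10 (2 points).
  x = 15: rhs = 5, matching y values: 9, 10 (2 points).
  x = 16: rhs = 0, matching y values: 0 (1 points).
  x = 17: rhs = 15, matching y values: none (0 points).
  x = 18: rhs = 18, matching y values: none (0 points).
Total affine count: 23.
Full point count |E(F_19)| = 23 + 1 = 24.
Hasse bound: |24 − (19+1)| = |4| = 4 ≤ 2√19 ≈ 8.7178 ✓.


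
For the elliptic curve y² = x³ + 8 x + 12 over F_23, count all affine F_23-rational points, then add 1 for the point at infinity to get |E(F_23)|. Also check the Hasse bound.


Affine points = {(0, 9), (0, 14), (2, 6), (2, 17), (4, 4), (4, 19), (5, 4), (5, 19), (6, 0), (8, 6), (8, 17), (9, 10), (9, 13), (13, 6), (13, 17), (14, 4), (14, 19), (16, 2), (16, 21), (17, 1), (17, 22), (18, 10), (18, 13), (19, 10), (19, 13), (22, 7), (22, 16)}; affine count = 27; |E(F_23)| = 28.

Discriminant check: Δ ∝ 4a³ + 27b² = 4·8³ + 27·12² = 4·512 + 27·144 ≡ 2 (mod 23). Nonzero ⇒ E is nonsingular.
For each x ∈ F_23, compute rhs = x³ + 8·x + 12 mod 23, then count y ∈ F_23 with y² ≡ rhs.
  x = 0: rhs = 12, matching y values: 9, 14 (2 points).
  x = 1: rhs = 21, matching y values: none (0 points).
  x = 2: rhs = 13, matching y values: 6, 17 (2 points).
  x = 3: rhs = 17, matching y values: none (0 points).
  x = 4: rhs = 16, matching y values: 4, 19 (2 points).
  x = 5: rhs = 16, matching y values: 4, 19 (2 points).
  x = 6: rhs = 0, matching y values: 0 (1 points).
  x = 7: rhs = 20, matching y values: none (0 points).
  x = 8: rhs = 13, matching y values: 6, 17 (2 points).
  x = 9: rhs = 8, matching y values: 10, 13 (2 points).
  x = 10: rhs = 11, matching y values: none (0 points).
  x = 11: rhs = 5, matching y values: none (0 points).
  x = 12: rhs = 19, matching y values: none (0 points).
  x = 13: rhs = 13, matching y values: 6, 17 (2 points).
  x = 14: rhs = 16, matching y values: 4, 19 (2 points).
  x = 15: rhs = 11, matching y values: none (0 points).
  x = 16: rhs = 4, matching y values: 2, 21 (2 points).
  x = 17: rhs = 1, matching y values: 1, 22 (2 points).
  x = 18: rhs = 8, matching y values: 10, 13 (2 points).
  x = 19: rhs = 8, matching y values: 10, 13 (2 points).
  x = 20: rhs = 7, matching y values: none (0 points).
  x = 21: rhs = 11, matching y values: none (0 points).
  x = 22: rhs = 3, matching y values: 7, 16 (2 points).
Total affine count: 27.
Full point count |E(F_23)| = 27 + 1 = 28.
Hasse bound: |28 − (23+1)| = |4| = 4 ≤ 2√23 ≈ 9.5917 ✓.


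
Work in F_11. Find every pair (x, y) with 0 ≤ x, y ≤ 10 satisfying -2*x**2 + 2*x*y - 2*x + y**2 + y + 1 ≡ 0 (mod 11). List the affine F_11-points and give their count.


Affine F_11-points: {(2, 0), (2, 6), (3, 6), (3, 9), (5, 2), (5, 9), (7, 2), (7, 5), (8, 0), (8, 5)}; count = 10.

For each of the 121 pairs (x, y) ∈ F_11², evaluate f(x, y) mod 11. Record the zeros.
  x = 0: [0↦1, 1↦3, 2↦7, 3↦2, 4↦10, 5↦9, 6↦10, 7↦2, 8↦7, 9↦3, 10↦1]  zeros at y ∈ ∅
  x = 1: [0↦8, 1↦1, 2↦7, 3↦4, 4↦3, 5↦4, 6↦7, 7↦1, 8↦8, 9↦6, 10↦6]  zeros at y ∈ ∅
  x = 2: [0↦0, 1↦6, 2↦3, 3↦2, 4↦3, 5↦6, 6↦0, 7↦7, 8↦5, 9↦5, 10↦7]  zeros at y ∈ {0, 6}
  x = 3: [0↦10, 1↦7, 2↦6, 3↦7, 4↦10, 5↦4, 6↦0, 7↦9, 8↦9, 9↦0, 10↦4]  zeros at y ∈ {6, 9}
  x = 4: [0↦5, 1↦4, 2↦5, 3↦8, 4↦2, 5↦9, 6↦7, 7↦7, 8↦9, 9↦2, 10↦8]  zeros at y ∈ ∅
  x = 5: [0↦7, 1↦8, 2↦0, 3↦5, 4↦1, 5↦10, 6↦10, 7↦1, 8↦5, 9↦0, 10↦8]  zeros at y ∈ {2, 9}
  x = 6: [0↦5, 1↦8, 2↦2, 3↦9, 4↦7, 5↦7, 6↦9, 7↦2, 8↦8, 9↦5, 10↦4]  zeros at y ∈ ∅
  x = 7: [0↦10, 1↦4, 2↦0, 3↦9, 4↦9, 5↦0, 6↦4, 7↦10, 8↦7, 9↦6, 10↦7]  zeros at y ∈ {2, 5}
  x = 8: [0↦0, 1↦7, 2↦5, 3↦5, 4↦7, 5↦0, 6↦6, 7↦3, 8↦2, 9↦3, 10↦6]  zeros at y ∈ {0, 5}
  x = 9: [0↦8, 1↦6, 2↦6, 3↦8, 4↦1, 5↦7, 6↦4, 7↦3, 8↦4, 9↦7, 10↦1]  zeros at y ∈ ∅
  x = 10: [0↦1, 1↦1, 2↦3, 3↦7, 4↦2, 5↦10, 6↦9, 7↦10, 8↦2, 9↦7, 10↦3]  zeros at y ∈ ∅
Collecting zeros: affine points = {(2, 0), (2, 6), (3, 6), (3, 9), (5, 2), (5, 9), (7, 2), (7, 5), (8, 0), (8, 5)}.
Total count |C(F_11)_aff| = 10.


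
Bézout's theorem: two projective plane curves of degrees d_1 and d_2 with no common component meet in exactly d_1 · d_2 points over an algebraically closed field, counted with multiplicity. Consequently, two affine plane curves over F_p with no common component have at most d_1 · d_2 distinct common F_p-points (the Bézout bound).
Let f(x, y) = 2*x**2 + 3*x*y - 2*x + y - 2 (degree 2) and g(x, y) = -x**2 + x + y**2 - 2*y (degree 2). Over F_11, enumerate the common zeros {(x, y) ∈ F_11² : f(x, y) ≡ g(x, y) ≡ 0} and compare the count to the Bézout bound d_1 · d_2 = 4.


Common zeros: {(0, 2), (2, 6)}; count = 2; Bézout bound = 4.

deg(f) = 2, deg(g) = 2, so Bézout bound = 4.
Scan x ∈ F_11. For each x, list the y ∈ F_11 with f(x, y) ≡ 0 and those with g(x, y) ≡ 0 (mod 11); the common zeros in that column are the intersection.
  x = 0: f ≡ 0 at y ∈ {2}; g ≡ 0 at y ∈ {0, 2}; common: {2}.
  x = 1: f ≡ 0 at y ∈ {6}; g ≡ 0 at y ∈ {0, 2}; common: ∅.
  x = 2: f ≡ 0 at y ∈ {6}; g ≡ 0 at y ∈ {6, 7}; common: {6}.
  x = 3: f ≡ 0 at y ∈ {10}; g ≡ 0 at y ∈ ∅; common: ∅.
  x = 4: f ≡ 0 at y ∈ {0}; g ≡ 0 at y ∈ ∅; common: ∅.
  x = 5: f ≡ 0 at y ∈ {10}; g ≡ 0 at y ∈ ∅; common: ∅.
  x = 6: f ≡ 0 at y ∈ {1}; g ≡ 0 at y ∈ {4, 9}; common: ∅.
  x = 7: f ≡ 0 at y ∈ ∅; g ≡ 0 at y ∈ ∅; common: ∅.
  x = 8: f ≡ 0 at y ∈ {0}; g ≡ 0 at y ∈ ∅; common: ∅.
  x = 9: f ≡ 0 at y ∈ {2}; g ≡ 0 at y ∈ ∅; common: ∅.
  x = 10: f ≡ 0 at y ∈ {1}; g ≡ 0 at y ∈ {6, 7}; common: ∅.
Collecting: common zeros = {(0, 2), (2, 6)}, so the count is 2.
Comparison with the Bézout bound: 2 ≤ 4 = deg(f)·deg(g), as expected for curves with no common component (the affine F_11-count falls short of the bound because intersections may lie at infinity, over extension fields, or carry multiplicity).


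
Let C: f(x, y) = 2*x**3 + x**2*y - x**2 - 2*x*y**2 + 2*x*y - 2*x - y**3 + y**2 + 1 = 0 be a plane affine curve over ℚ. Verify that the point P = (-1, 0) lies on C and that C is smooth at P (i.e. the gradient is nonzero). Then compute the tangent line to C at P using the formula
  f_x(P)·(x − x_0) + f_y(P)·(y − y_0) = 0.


Tangent line at P: 6*x - y + 6 = 0.

Step 1: f(-1, 0) = 0, so P lies on C.
Step 2: partial derivatives
  f_x(x, y) = 6*x**2 + 2*x*y - 2*x - 2*y**2 + 2*y - 2, f_y(x, y) = x**2 - 4*x*y + 2*x - 3*y**2 + 2*y.
  f_x(P) = 6, f_y(P) = -1 (gradient nonzero, so P is smooth).
Step 3: tangent line at P: 6·(x − -1) + -1·(y − 0) = 0.
Expanding: 6*x - y + 6 = 0.


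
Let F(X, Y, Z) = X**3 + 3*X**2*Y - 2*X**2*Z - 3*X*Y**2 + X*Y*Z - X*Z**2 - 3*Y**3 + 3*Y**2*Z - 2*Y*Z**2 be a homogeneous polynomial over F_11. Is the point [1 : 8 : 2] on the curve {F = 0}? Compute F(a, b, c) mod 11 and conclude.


F(1,8,2) ≡ 0 (mod 11); P is on the curve.

Evaluate F(1, 8, 2) term-by-term (mod 11).
  X**3 ↦ 1·1·1·1 = 1
  3*X**2*Y ↦ 3·1·8·1 = 24
  -2*X**2*Z ↦ -2·1·1·2 = -4
  -3*X*Y**2 ↦ -3·1·64·1 = -192
  X*Y*Z ↦ 1·1·8·2 = 16
  -X*Z**2 ↦ -1·1·1·4 = -4
  -3*Y**3 ↦ -3·1·512·1 = -1536
  3*Y**2*Z ↦ 3·1·64·2 = 384
  -2*Y*Z**2 ↦ -2·1·8·4 = -64
Sum: F(1, 8, 2) = (1) + (24) + (-4) + (-192) + (16) + (-4) + (-1536) + (384) + (-64) = -1375.
Reducing mod 11: -1375 ≡ 0 (mod 11).
Since F(a, b, c) ≡ 0 (mod 11), P lies on the curve.


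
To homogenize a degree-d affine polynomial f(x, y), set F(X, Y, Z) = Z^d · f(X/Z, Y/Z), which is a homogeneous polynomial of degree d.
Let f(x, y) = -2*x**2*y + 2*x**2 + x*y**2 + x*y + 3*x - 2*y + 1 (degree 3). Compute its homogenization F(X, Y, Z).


F(X, Y, Z) = -2*X**2*Y + 2*X**2*Z + X*Y**2 + X*Y*Z + 3*X*Z**2 - 2*Y*Z**2 + Z**3

deg(f) = 3.
Substitute x = X/Z, y = Y/Z into f, then multiply by Z^3.
  monomial -2·x^2·y^1 ↦ -2·X^2·Y^1·Z^0.
  monomial 2·x^2·y^0 ↦ 2·X^2·Y^0·Z^1.
  monomial 1·x^1·y^2 ↦ 1·X^1·Y^2·Z^0.
  monomial 1·x^1·y^1 ↦ 1·X^1·Y^1·Z^1.
  monomial 3·x^1·y^0 ↦ 3·X^1·Y^0·Z^2.
  monomial -2·x^0·y^1 ↦ -2·X^0·Y^1·Z^2.
  monomial 1·x^0·y^0 ↦ 1·X^0·Y^0·Z^3.
Collecting: F(X, Y, Z) = -2*X**2*Y + 2*X**2*Z + X*Y**2 + X*Y*Z + 3*X*Z**2 - 2*Y*Z**2 + Z**3.


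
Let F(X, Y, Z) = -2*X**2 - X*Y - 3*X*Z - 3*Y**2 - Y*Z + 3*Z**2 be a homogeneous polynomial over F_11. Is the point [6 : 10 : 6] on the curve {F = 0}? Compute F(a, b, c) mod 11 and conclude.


F(6,10,6) ≡ 3 (mod 11); P is NOT on the curve.

Evaluate F(6, 10, 6) term-by-term (mod 11).
  -2*X**2 ↦ -2·36·1·1 = -72
  -X*Y ↦ -1·6·10·1 = -60
  -3*X*Z ↦ -3·6·1·6 = -108
  -3*Y**2 ↦ -3·1·100·1 = -300
  -Y*Z ↦ -1·1·10·6 = -60
  3*Z**2 ↦ 3·1·1·36 = 108
Sum: F(6, 10, 6) = (-72) + (-60) + (-108) + (-300) + (-60) + (108) = -492.
Reducing mod 11: -492 ≡ 3 (mod 11).
Since F(a, b, c) ≡ 3 ≠ 0 (mod 11), P does NOT lie on the curve.


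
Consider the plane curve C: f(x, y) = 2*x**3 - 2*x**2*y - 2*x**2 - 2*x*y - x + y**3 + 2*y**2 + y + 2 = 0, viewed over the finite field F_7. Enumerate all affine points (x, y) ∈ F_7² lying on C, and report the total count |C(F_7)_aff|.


Affine F_7-points: {(0, 5), (1, 5), (2, 1), (3, 0), (5, 5)}; count = 5.

For each of the 49 pairs (x, y) ∈ F_7², evaluate f(x, y) mod 7. Record the zeros.
  x = 0: [0↦2, 1↦6, 2↦6, 3↦1, 4↦4, 5↦0, 6↦2]  zeros at y ∈ {5}
  x = 1: [0↦1, 1↦1, 2↦4, 3↦2, 4↦1, 5↦0, 6↦5]  zeros at y ∈ {5}
  x = 2: [0↦1, 1↦0, 2↦2, 3↦6, 4↦4, 5↦2, 6↦6]  zeros at y ∈ {1}
  x = 3: [0↦0, 1↦1, 2↦5, 3↦4, 4↦4, 5↦4, 6↦3]  zeros at y ∈ {0}
  x = 4: [0↦3, 1↦2, 2↦4, 3↦1, 4↦6, 5↦4, 6↦1]  zeros at y ∈ ∅
  x = 5: [0↦1, 1↦1, 2↦4, 3↦2, 4↦1, 5↦0, 6↦5]  zeros at y ∈ {5}
  x = 6: [0↦6, 1↦3, 2↦3, 3↦5, 4↦1, 5↦4, 6↦6]  zeros at y ∈ ∅
Collecting zeros: affine points = {(0, 5), (1, 5), (2, 1), (3, 0), (5, 5)}.
Total count |C(F_7)_aff| = 5.


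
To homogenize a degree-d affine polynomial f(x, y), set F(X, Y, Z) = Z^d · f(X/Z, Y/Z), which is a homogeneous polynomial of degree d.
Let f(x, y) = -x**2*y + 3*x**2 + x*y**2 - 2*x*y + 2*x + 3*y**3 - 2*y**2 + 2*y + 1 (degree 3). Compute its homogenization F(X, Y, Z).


F(X, Y, Z) = -X**2*Y + 3*X**2*Z + X*Y**2 - 2*X*Y*Z + 2*X*Z**2 + 3*Y**3 - 2*Y**2*Z + 2*Y*Z**2 + Z**3

deg(f) = 3.
Substitute x = X/Z, y = Y/Z into f, then multiply by Z^3.
  monomial -1·x^2·y^1 ↦ -1·X^2·Y^1·Z^0.
  monomial 3·x^2·y^0 ↦ 3·X^2·Y^0·Z^1.
  monomial 1·x^1·y^2 ↦ 1·X^1·Y^2·Z^0.
  monomial -2·x^1·y^1 ↦ -2·X^1·Y^1·Z^1.
  monomial 2·x^1·y^0 ↦ 2·X^1·Y^0·Z^2.
  monomial 3·x^0·y^3 ↦ 3·X^0·Y^3·Z^0.
  monomial -2·x^0·y^2 ↦ -2·X^0·Y^2·Z^1.
  monomial 2·x^0·y^1 ↦ 2·X^0·Y^1·Z^2.
  monomial 1·x^0·y^0 ↦ 1·X^0·Y^0·Z^3.
Collecting: F(X, Y, Z) = -X**2*Y + 3*X**2*Z + X*Y**2 - 2*X*Y*Z + 2*X*Z**2 + 3*Y**3 - 2*Y**2*Z + 2*Y*Z**2 + Z**3.


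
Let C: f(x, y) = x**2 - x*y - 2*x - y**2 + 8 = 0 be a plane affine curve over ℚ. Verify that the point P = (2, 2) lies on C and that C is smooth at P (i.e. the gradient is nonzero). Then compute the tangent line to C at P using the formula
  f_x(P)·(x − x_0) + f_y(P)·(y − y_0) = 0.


Tangent line at P: 12 - 6*y = 0.

Step 1: f(2, 2) = 0, so P lies on C.
Step 2: partial derivatives
  f_x(x, y) = 2*x - y - 2, f_y(x, y) = -x - 2*y.
  f_x(P) = 0, f_y(P) = -6 (gradient nonzero, so P is smooth).
Step 3: tangent line at P: 0·(x − 2) + -6·(y − 2) = 0.
Expanding: 12 - 6*y = 0.


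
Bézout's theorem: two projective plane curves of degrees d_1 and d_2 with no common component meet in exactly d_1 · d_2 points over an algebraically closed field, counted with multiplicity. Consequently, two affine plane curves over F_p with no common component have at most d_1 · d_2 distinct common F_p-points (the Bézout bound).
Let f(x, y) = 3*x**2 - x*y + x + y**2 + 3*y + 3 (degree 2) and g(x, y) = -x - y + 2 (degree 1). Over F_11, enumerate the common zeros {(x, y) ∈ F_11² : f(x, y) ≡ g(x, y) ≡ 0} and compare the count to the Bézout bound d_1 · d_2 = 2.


Common zeros: ∅; count = 0; Bézout bound = 2.

deg(f) = 2, deg(g) = 1, so Bézout bound = 2.
Scan x ∈ F_11. For each x, list the y ∈ F_11 with f(x, y) ≡ 0 and those with g(x, y) ≡ 0 (mod 11); the common zeros in that column are the intersection.
  x = 0: f ≡ 0 at y ∈ ∅; g ≡ 0 at y ∈ {2}; common: ∅.
  x = 1: f ≡ 0 at y ∈ {3, 6}; g ≡ 0 at y ∈ {1}; common: ∅.
  x = 2: f ≡ 0 at y ∈ ∅; g ≡ 0 at y ∈ {0}; common: ∅.
  x = 3: f ≡ 0 at y ∈ {0}; g ≡ 0 at y ∈ {10}; common: ∅.
  x = 4: f ≡ 0 at y ∈ {0, 1}; g ≡ 0 at y ∈ {9}; common: ∅.
  x = 5: f ≡ 0 at y ∈ ∅; g ≡ 0 at y ∈ {8}; common: ∅.
  x = 6: f ≡ 0 at y ∈ {4, 10}; g ≡ 0 at y ∈ {7}; common: ∅.
  x = 7: f ≡ 0 at y ∈ {1, 3}; g ≡ 0 at y ∈ {6}; common: ∅.
  x = 8: f ≡ 0 at y ∈ {6, 10}; g ≡ 0 at y ∈ {5}; common: ∅.
  x = 9: f ≡ 0 at y ∈ ∅; g ≡ 0 at y ∈ {4}; common: ∅.
  x = 10: f ≡ 0 at y ∈ ∅; g ≡ 0 at y ∈ {3}; common: ∅.
Collecting: common zeros = ∅, so the count is 0.
Comparison with the Bézout bound: 0 ≤ 2 = deg(f)·deg(g), as expected for curves with no common component (the affine F_11-count falls short of the bound because intersections may lie at infinity, over extension fields, or carry multiplicity).


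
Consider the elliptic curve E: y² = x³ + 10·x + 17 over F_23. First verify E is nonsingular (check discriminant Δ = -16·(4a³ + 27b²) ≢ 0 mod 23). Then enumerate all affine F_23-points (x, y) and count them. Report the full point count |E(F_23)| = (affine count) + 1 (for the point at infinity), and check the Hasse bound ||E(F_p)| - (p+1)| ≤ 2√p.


Affine points = {(4, 11), (4, 12), (5, 10), (5, 13), (7, 4), (7, 19), (9, 10), (9, 13), (10, 6), (10, 17), (11, 3), (11, 20), (12, 5), (12, 18), (14, 7), (14, 16), (15, 0), (16, 8), (16, 15), (18, 7), (18, 16), (20, 11), (20, 12), (21, 9), (21, 14), (22, 11), (22, 12)}; affine count = 27; |E(F_23)| = 28.

Discriminant check: Δ ∝ 4a³ + 27b² = 4·10³ + 27·17² = 4·1000 + 27·289 ≡ 4 (mod 23). Nonzero ⇒ E is nonsingular.
For each x ∈ F_23, compute rhs = x³ + 10·x + 17 mod 23, then count y ∈ F_23 with y² ≡ rhs.
  x = 0: rhs = 17, matching y values: none (0 points).
  x = 1: rhs = 5, matching y values: none (0 points).
  x = 2: rhs = 22, matching y values: none (0 points).
  x = 3: rhs = 5, matching y values: none (0 points).
  x = 4: rhs = 6, matching y values: 11, 12 (2 points).
  x = 5: rhs = 8, matching y values: 10, 13 (2 points).
  x = 6: rhs = 17, matching y values: none (0 points).
  x = 7: rhs = 16, matching y values: 4, 19 (2 points).
  x = 8: rhs = 11, matching y values: none (0 points).
  x = 9: rhs = 8, matching y values: 10, 13 (2 points).
  x = 10: rhs = 13, matching y values: 6, 17 (2 points).
  x = 11: rhs = 9, matching y values: 3, 20 (2 points).
  x = 12: rhs = 2, matching y values: 5, 18 (2 points).
  x = 13: rhs = 21, matching y values: none (0 points).
  x = 14: rhs = 3, matching y values: 7, 16 (2 points).
  x = 15: rhs = 0, matching y values: 0 (1 points).
  x = 16: rhs = 18, matching y values: 8, 15 (2 points).
  x = 17: rhs = 17, matching y values: none (0 points).
  x = 18: rhs = 3, matching y values: 7, 16 (2 points).
  x = 19: rhs = 5, matching y values: none (0 points).
  x = 20: rhs = 6, matching y values: 11, 12 (2 points).
  x = 21: rhs = 12, matching y values: 9, 14 (2 points).
  x = 22: rhs = 6, matching y values: 11, 12 (2 points).
Total affine count: 27.
Full point count |E(F_23)| = 27 + 1 = 28.
Hasse bound: |28 − (23+1)| = |4| = 4 ≤ 2√23 ≈ 9.5917 ✓.


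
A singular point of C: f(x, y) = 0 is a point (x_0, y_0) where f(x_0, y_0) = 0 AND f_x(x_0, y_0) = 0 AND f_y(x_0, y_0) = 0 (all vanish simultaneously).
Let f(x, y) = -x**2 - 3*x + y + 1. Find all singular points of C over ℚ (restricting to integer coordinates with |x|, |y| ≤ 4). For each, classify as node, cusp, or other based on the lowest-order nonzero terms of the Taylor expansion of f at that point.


No singular points in the scanned grid; C is smooth there.

Compute partial derivatives:
  f_x = -2*x - 3.
  f_y = 1.
f_y = 1 is a nonzero constant, so f_y never vanishes: no point (x, y) can satisfy f = f_x = f_y = 0. In particular no (x, y) ∈ {−4, ..., 4}² is singular; the curve is smooth.


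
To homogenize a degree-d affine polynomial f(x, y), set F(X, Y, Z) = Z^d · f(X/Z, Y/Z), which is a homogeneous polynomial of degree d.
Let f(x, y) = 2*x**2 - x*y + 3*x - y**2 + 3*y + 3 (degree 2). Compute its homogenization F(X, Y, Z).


F(X, Y, Z) = 2*X**2 - X*Y + 3*X*Z - Y**2 + 3*Y*Z + 3*Z**2

deg(f) = 2.
Substitute x = X/Z, y = Y/Z into f, then multiply by Z^2.
  monomial 2·x^2·y^0 ↦ 2·X^2·Y^0·Z^0.
  monomial -1·x^1·y^1 ↦ -1·X^1·Y^1·Z^0.
  monomial 3·x^1·y^0 ↦ 3·X^1·Y^0·Z^1.
  monomial -1·x^0·y^2 ↦ -1·X^0·Y^2·Z^0.
  monomial 3·x^0·y^1 ↦ 3·X^0·Y^1·Z^1.
  monomial 3·x^0·y^0 ↦ 3·X^0·Y^0·Z^2.
Collecting: F(X, Y, Z) = 2*X**2 - X*Y + 3*X*Z - Y**2 + 3*Y*Z + 3*Z**2.


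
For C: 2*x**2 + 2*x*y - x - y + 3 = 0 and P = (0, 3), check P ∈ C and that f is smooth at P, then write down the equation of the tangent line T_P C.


Tangent line at P: 5*x - y + 3 = 0.

Step 1: f(0, 3) = 0, so P lies on C.
Step 2: partial derivatives
  f_x(x, y) = 4*x + 2*y - 1, f_y(x, y) = 2*x - 1.
  f_x(P) = 5, f_y(P) = -1 (gradient nonzero, so P is smooth).
Step 3: tangent line at P: 5·(x − 0) + -1·(y − 3) = 0.
Expanding: 5*x - y + 3 = 0.


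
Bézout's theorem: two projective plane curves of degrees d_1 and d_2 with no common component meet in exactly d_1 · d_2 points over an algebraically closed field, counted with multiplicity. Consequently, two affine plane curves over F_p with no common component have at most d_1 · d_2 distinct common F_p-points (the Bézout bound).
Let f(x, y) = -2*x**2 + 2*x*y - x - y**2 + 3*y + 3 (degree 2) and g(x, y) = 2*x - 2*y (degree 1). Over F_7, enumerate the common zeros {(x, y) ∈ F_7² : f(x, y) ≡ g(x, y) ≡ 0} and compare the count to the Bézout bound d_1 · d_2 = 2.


Common zeros: {(3, 3), (6, 6)}; count = 2; Bézout bound = 2.

deg(f) = 2, deg(g) = 1, so Bézout bound = 2.
Scan x ∈ F_7. For each x, list the y ∈ F_7 with f(x, y) ≡ 0 and those with g(x, y) ≡ 0 (mod 7); the common zeros in that column are the intersection.
  x = 0: f ≡ 0 at y ∈ {5}; g ≡ 0 at y ∈ {0}; common: ∅.
  x = 1: f ≡ 0 at y ∈ {0, 5}; g ≡ 0 at y ∈ {1}; common: ∅.
  x = 2: f ≡ 0 at y ∈ {0}; g ≡ 0 at y ∈ {2}; common: ∅.
  x = 3: f ≡ 0 at y ∈ {3, 6}; g ≡ 0 at y ∈ {3}; common: {3}.
  x = 4: f ≡ 0 at y ∈ ∅; g ≡ 0 at y ∈ {4}; common: ∅.
  x = 5: f ≡ 0 at y ∈ ∅; g ≡ 0 at y ∈ {5}; common: ∅.
  x = 6: f ≡ 0 at y ∈ {2, 6}; g ≡ 0 at y ∈ {6}; common: {6}.
Collecting: common zeros = {(3, 3), (6, 6)}, so the count is 2.
Comparison with the Bézout bound: 2 ≤ 2 = deg(f)·deg(g), as expected for curves with no common component (the bound is attained).


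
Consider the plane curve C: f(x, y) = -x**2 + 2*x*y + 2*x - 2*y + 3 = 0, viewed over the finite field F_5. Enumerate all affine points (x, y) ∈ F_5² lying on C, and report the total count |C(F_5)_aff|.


Affine F_5-points: {(0, 4), (2, 1), (3, 0), (4, 0)}; count = 4.

For each of the 25 pairs (x, y) ∈ F_5², evaluate f(x, y) mod 5. Record the zeros.
  x = 0: [0↦3, 1↦1, 2↦4, 3↦2, 4↦0]  zeros at y ∈ {4}
  x = 1: [0↦4, 1↦4, 2↦4, 3↦4, 4↦4]  zeros at y ∈ ∅
  x = 2: [0↦3, 1↦0, 2↦2, 3↦4, 4↦1]  zeros at y ∈ {1}
  x = 3: [0↦0, 1↦4, 2↦3, 3↦2, 4↦1]  zeros at y ∈ {0}
  x = 4: [0↦0, 1↦1, 2↦2, 3↦3, 4↦4]  zeros at y ∈ {0}
Collecting zeros: affine points = {(0, 4), (2, 1), (3, 0), (4, 0)}.
Total count |C(F_5)_aff| = 4.


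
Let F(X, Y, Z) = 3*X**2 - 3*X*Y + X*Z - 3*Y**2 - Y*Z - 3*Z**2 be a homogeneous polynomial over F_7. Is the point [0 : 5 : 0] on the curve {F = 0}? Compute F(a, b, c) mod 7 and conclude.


F(0,5,0) ≡ 2 (mod 7); P is NOT on the curve.

Evaluate F(0, 5, 0) term-by-term (mod 7).
  3*X**2 ↦ 3·0·1·1 = 0
  -3*X*Y ↦ -3·0·5·1 = 0
  X*Z ↦ 1·0·1·0 = 0
  -3*Y**2 ↦ -3·1·25·1 = -75
  -Y*Z ↦ -1·1·5·0 = 0
  -3*Z**2 ↦ -3·1·1·0 = 0
Sum: F(0, 5, 0) = (0) + (0) + (0) + (-75) + (0) + (0) = -75.
Reducing mod 7: -75 ≡ 2 (mod 7).
Since F(a, b, c) ≡ 2 ≠ 0 (mod 7), P does NOT lie on the curve.


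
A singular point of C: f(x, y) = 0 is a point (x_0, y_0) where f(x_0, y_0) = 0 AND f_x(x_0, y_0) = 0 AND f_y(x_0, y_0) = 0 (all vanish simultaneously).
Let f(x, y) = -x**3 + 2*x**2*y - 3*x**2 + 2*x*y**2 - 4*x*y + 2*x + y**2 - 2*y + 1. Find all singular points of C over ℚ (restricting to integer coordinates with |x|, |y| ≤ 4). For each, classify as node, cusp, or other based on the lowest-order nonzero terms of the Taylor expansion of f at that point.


Singular points: {(0, 1)}; classification: node.

Compute partial derivatives:
  f_x = -3*x**2 + 4*x*y - 6*x + 2*y**2 - 4*y + 2.
  f_y = 2*x**2 + 4*x*y - 4*x + 2*y - 2.
Scan x_0 ∈ {−4, ..., 4}. For each x_0, f_y(x_0, y) is a polynomial in y; find its integer roots y ∈ {−4, ..., 4}, then test f_x and f at those candidates.
  x = -4: f_y(-4, y) = 46 - 14*y; no integer root y with |y| ≤ 4.
  x = -3: f_y(-3, y) = 28 - 10*y; no integer root y with |y| ≤ 4.
  x = -2: f_y(-2, y) = 14 - 6*y; no integer root y with |y| ≤ 4.
  x = -1: f_y(-1, y) = 4 - 2*y; vanishes at y ∈ {2}. (-1, 2): f_x = -3 ≠ 0.
  x = 0: f_y(0, y) = 2*y - 2; vanishes at y ∈ {1}. (0, 1): f_x = 0, f = 0 — SINGULAR.
  x = 1: f_y(1, y) = 6*y - 4; no integer root y with |y| ≤ 4.
  x = 2: f_y(2, y) = 10*y - 2; no integer root y with |y| ≤ 4.
  x = 3: f_y(3, y) = 14*y + 4; no integer root y with |y| ≤ 4.
  x = 4: f_y(4, y) = 18*y + 14; no integer root y with |y| ≤ 4.
Only singular point on the grid: (0, 1).
Classify: substitute x = 0 + u, y = 1 + v and expand: f = -u**3 + 2*u**2*v - u**2 + 2*u*v**2 + v**2.
No constant or linear terms (consistent with a singular point). Quadratic part: -u**2 + v**2. Cubic part: -u**3 + 2*u**2*v + 2*u*v**2.
The quadratic part v**2 - u**2 = (v − u)(v + u) splits into two distinct linear factors, so there are two distinct tangent lines y − 1 = ±(x − 0) — this is a node (ordinary double point).
Classification: node.


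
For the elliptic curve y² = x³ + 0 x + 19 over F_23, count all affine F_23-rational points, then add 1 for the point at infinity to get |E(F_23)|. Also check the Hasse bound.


Affine points = {(2, 2), (2, 21), (3, 0), (5, 11), (5, 12), (8, 5), (8, 18), (9, 9), (9, 14), (11, 4), (11, 19), (13, 10), (13, 13), (14, 7), (14, 16), (15, 6), (15, 17), (18, 3), (18, 20), (19, 1), (19, 22), (22, 8), (22, 15)}; affine count = 23; |E(F_23)| = 24.

Discriminant check: Δ ∝ 4a³ + 27b² = 4·0³ + 27·19² = 4·0 + 27·361 ≡ 18 (mod 23). Nonzero ⇒ E is nonsingular.
For each x ∈ F_23, compute rhs = x³ + 0·x + 19 mod 23, then count y ∈ F_23 with y² ≡ rhs.
  x = 0: rhs = 19, matching y values: none (0 points).
  x = 1: rhs = 20, matching y values: none (0 points).
  x = 2: rhs = 4, matching y values: 2, 21 (2 points).
  x = 3: rhs = 0, matching y values: 0 (1 points).
  x = 4: rhs = 14, matching y values: none (0 points).
  x = 5: rhs = 6, matching y values: 11, 12 (2 points).
  x = 6: rhs = 5, matching y values: none (0 points).
  x = 7: rhs = 17, matching y values: none (0 points).
  x = 8: rhs = 2, matching y values: 5, 18 (2 points).
  x = 9: rhs = 12, matching y values: 9, 14 (2 points).
  x = 10: rhs = 7, matching y values: none (0 points).
  x = 11: rhs = 16, matching y values: 4, 19 (2 points).
  x = 12: rhs = 22, matching y values: none (0 points).
  x = 13: rhs = 8, matching y values: 10, 13 (2 points).
  x = 14: rhs = 3, matching y values: 7, 16 (2 points).
  x = 15: rhs = 13, matching y values: 6, 17 (2 points).
  x = 16: rhs = 21, matching y values: none (0 points).
  x = 17: rhs = 10, matching y values: none (0 points).
  x = 18: rhs = 9, matching y values: 3, 20 (2 points).
  x = 19: rhs = 1, matching y values: 1, 22 (2 points).
  x = 20: rhs = 15, matching y values: none (0 points).
  x = 21: rhs = 11, matching y values: none (0 points).
  x = 22: rhs = 18, matching y values: 8, 15 (2 points).
Total affine count: 23.
Full point count |E(F_23)| = 23 + 1 = 24.
Hasse bound: |24 − (23+1)| = |0| = 0 ≤ 2√23 ≈ 9.5917 ✓.


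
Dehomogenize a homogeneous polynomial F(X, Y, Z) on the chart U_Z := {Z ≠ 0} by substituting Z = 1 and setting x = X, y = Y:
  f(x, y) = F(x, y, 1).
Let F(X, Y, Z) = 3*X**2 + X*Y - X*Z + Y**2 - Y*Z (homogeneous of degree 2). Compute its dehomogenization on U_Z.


f(x, y) = 3*x**2 + x*y - x + y**2 - y

On U_Z we set Z = 1. Each monomial c·X^i·Y^j·Z^k in F becomes c·x^i·y^j·1^k = c·x^i·y^j.
Substituting Z = 1: F(X, Y, 1) = 3*x**2 + x*y - x + y**2 - y.
Note: deg(f) ≤ deg(F) = 2; strict inequality happens when F is divisible by Z (lost terms).
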